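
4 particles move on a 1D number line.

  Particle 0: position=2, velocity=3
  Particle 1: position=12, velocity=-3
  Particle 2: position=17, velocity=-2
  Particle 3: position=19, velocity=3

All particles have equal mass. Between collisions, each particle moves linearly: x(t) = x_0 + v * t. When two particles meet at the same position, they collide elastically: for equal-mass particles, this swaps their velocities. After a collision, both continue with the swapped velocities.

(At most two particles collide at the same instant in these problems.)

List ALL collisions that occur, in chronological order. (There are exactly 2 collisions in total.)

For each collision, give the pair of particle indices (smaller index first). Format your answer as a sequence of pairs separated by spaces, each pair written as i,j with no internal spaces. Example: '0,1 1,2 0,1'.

Answer: 0,1 1,2

Derivation:
Collision at t=5/3: particles 0 and 1 swap velocities; positions: p0=7 p1=7 p2=41/3 p3=24; velocities now: v0=-3 v1=3 v2=-2 v3=3
Collision at t=3: particles 1 and 2 swap velocities; positions: p0=3 p1=11 p2=11 p3=28; velocities now: v0=-3 v1=-2 v2=3 v3=3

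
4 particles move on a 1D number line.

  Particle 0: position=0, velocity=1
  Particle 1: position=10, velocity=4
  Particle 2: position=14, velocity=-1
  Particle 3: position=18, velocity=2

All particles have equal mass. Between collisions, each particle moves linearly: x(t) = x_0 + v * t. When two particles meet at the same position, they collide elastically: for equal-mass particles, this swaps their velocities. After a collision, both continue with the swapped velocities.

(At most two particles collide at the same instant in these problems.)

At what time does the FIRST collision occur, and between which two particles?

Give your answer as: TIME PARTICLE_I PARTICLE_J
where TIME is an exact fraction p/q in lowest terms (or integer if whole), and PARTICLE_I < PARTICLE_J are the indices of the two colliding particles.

Pair (0,1): pos 0,10 vel 1,4 -> not approaching (rel speed -3 <= 0)
Pair (1,2): pos 10,14 vel 4,-1 -> gap=4, closing at 5/unit, collide at t=4/5
Pair (2,3): pos 14,18 vel -1,2 -> not approaching (rel speed -3 <= 0)
Earliest collision: t=4/5 between 1 and 2

Answer: 4/5 1 2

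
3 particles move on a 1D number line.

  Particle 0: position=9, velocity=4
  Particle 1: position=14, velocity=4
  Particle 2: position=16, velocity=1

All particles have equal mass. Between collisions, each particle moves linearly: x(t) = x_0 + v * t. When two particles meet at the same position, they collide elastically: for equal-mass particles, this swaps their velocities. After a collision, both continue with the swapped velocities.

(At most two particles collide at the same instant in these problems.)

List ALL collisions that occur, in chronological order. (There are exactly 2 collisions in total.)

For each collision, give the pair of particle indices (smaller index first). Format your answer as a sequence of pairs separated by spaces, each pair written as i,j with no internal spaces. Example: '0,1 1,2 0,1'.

Answer: 1,2 0,1

Derivation:
Collision at t=2/3: particles 1 and 2 swap velocities; positions: p0=35/3 p1=50/3 p2=50/3; velocities now: v0=4 v1=1 v2=4
Collision at t=7/3: particles 0 and 1 swap velocities; positions: p0=55/3 p1=55/3 p2=70/3; velocities now: v0=1 v1=4 v2=4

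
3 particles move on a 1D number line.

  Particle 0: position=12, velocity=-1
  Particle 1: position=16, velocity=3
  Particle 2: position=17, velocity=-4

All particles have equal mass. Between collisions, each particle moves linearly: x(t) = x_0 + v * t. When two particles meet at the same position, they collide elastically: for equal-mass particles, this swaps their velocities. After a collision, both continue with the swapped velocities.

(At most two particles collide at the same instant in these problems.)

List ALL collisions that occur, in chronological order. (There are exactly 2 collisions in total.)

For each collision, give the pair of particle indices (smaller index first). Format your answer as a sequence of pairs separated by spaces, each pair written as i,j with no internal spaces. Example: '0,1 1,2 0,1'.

Collision at t=1/7: particles 1 and 2 swap velocities; positions: p0=83/7 p1=115/7 p2=115/7; velocities now: v0=-1 v1=-4 v2=3
Collision at t=5/3: particles 0 and 1 swap velocities; positions: p0=31/3 p1=31/3 p2=21; velocities now: v0=-4 v1=-1 v2=3

Answer: 1,2 0,1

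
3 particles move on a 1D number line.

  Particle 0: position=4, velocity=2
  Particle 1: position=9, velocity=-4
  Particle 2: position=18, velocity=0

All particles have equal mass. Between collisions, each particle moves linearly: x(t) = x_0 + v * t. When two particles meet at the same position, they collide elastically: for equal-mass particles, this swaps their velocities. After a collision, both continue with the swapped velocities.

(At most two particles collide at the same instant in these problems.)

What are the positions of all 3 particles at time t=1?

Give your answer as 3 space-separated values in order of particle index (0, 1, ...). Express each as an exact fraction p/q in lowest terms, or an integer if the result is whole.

Collision at t=5/6: particles 0 and 1 swap velocities; positions: p0=17/3 p1=17/3 p2=18; velocities now: v0=-4 v1=2 v2=0
Advance to t=1 (no further collisions before then); velocities: v0=-4 v1=2 v2=0; positions = 5 6 18

Answer: 5 6 18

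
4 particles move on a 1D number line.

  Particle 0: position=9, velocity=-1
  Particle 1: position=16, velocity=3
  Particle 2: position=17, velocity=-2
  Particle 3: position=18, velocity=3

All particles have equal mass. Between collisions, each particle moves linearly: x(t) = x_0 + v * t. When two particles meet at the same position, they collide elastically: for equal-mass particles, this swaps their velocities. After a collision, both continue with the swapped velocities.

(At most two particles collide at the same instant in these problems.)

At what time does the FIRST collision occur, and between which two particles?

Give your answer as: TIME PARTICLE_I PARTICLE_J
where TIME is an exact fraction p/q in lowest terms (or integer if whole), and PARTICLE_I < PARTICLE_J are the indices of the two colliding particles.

Answer: 1/5 1 2

Derivation:
Pair (0,1): pos 9,16 vel -1,3 -> not approaching (rel speed -4 <= 0)
Pair (1,2): pos 16,17 vel 3,-2 -> gap=1, closing at 5/unit, collide at t=1/5
Pair (2,3): pos 17,18 vel -2,3 -> not approaching (rel speed -5 <= 0)
Earliest collision: t=1/5 between 1 and 2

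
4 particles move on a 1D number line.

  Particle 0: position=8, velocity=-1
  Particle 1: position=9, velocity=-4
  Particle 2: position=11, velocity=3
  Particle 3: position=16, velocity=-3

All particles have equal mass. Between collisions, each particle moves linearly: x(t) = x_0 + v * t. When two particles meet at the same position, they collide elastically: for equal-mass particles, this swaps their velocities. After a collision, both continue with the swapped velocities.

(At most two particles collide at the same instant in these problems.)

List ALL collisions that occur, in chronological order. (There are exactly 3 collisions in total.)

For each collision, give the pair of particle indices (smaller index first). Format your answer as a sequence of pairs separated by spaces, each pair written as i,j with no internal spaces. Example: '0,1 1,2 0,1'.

Collision at t=1/3: particles 0 and 1 swap velocities; positions: p0=23/3 p1=23/3 p2=12 p3=15; velocities now: v0=-4 v1=-1 v2=3 v3=-3
Collision at t=5/6: particles 2 and 3 swap velocities; positions: p0=17/3 p1=43/6 p2=27/2 p3=27/2; velocities now: v0=-4 v1=-1 v2=-3 v3=3
Collision at t=4: particles 1 and 2 swap velocities; positions: p0=-7 p1=4 p2=4 p3=23; velocities now: v0=-4 v1=-3 v2=-1 v3=3

Answer: 0,1 2,3 1,2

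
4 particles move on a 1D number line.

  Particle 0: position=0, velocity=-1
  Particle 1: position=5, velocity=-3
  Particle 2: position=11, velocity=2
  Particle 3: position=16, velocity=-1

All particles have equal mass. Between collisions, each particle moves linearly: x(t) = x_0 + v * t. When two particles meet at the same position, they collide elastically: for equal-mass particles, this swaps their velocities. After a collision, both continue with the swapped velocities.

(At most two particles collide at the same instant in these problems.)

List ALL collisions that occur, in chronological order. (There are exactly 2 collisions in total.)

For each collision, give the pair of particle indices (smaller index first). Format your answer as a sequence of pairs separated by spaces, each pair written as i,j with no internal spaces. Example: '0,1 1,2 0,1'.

Answer: 2,3 0,1

Derivation:
Collision at t=5/3: particles 2 and 3 swap velocities; positions: p0=-5/3 p1=0 p2=43/3 p3=43/3; velocities now: v0=-1 v1=-3 v2=-1 v3=2
Collision at t=5/2: particles 0 and 1 swap velocities; positions: p0=-5/2 p1=-5/2 p2=27/2 p3=16; velocities now: v0=-3 v1=-1 v2=-1 v3=2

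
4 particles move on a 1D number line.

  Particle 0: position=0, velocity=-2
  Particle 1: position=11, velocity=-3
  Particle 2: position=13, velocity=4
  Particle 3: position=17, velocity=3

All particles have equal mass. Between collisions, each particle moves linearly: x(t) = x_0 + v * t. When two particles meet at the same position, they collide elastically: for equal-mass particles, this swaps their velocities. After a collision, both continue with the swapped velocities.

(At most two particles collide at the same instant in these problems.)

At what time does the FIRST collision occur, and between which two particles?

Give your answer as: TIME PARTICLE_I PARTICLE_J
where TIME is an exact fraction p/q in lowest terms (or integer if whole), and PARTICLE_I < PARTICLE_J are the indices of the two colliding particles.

Answer: 4 2 3

Derivation:
Pair (0,1): pos 0,11 vel -2,-3 -> gap=11, closing at 1/unit, collide at t=11
Pair (1,2): pos 11,13 vel -3,4 -> not approaching (rel speed -7 <= 0)
Pair (2,3): pos 13,17 vel 4,3 -> gap=4, closing at 1/unit, collide at t=4
Earliest collision: t=4 between 2 and 3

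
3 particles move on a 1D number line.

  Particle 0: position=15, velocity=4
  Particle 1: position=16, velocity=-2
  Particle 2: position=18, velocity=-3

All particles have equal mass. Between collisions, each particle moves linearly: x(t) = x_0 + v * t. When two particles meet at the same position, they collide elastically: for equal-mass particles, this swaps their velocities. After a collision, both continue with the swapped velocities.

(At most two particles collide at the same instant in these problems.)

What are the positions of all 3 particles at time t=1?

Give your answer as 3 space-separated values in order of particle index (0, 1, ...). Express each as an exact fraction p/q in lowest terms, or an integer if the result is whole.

Answer: 14 15 19

Derivation:
Collision at t=1/6: particles 0 and 1 swap velocities; positions: p0=47/3 p1=47/3 p2=35/2; velocities now: v0=-2 v1=4 v2=-3
Collision at t=3/7: particles 1 and 2 swap velocities; positions: p0=106/7 p1=117/7 p2=117/7; velocities now: v0=-2 v1=-3 v2=4
Advance to t=1 (no further collisions before then); velocities: v0=-2 v1=-3 v2=4; positions = 14 15 19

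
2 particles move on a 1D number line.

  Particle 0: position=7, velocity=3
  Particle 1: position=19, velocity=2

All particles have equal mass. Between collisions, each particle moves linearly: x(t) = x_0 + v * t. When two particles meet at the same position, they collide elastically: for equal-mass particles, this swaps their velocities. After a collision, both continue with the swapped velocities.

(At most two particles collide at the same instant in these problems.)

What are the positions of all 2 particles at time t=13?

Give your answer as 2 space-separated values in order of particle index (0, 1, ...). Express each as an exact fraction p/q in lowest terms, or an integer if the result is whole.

Collision at t=12: particles 0 and 1 swap velocities; positions: p0=43 p1=43; velocities now: v0=2 v1=3
Advance to t=13 (no further collisions before then); velocities: v0=2 v1=3; positions = 45 46

Answer: 45 46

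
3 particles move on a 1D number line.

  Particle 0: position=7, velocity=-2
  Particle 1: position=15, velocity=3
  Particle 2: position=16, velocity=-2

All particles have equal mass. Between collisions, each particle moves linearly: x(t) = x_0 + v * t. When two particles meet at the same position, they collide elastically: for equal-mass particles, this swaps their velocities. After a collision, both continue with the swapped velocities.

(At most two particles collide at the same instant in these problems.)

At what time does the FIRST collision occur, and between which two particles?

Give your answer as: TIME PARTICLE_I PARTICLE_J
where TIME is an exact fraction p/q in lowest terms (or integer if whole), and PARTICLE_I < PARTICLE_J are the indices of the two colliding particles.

Pair (0,1): pos 7,15 vel -2,3 -> not approaching (rel speed -5 <= 0)
Pair (1,2): pos 15,16 vel 3,-2 -> gap=1, closing at 5/unit, collide at t=1/5
Earliest collision: t=1/5 between 1 and 2

Answer: 1/5 1 2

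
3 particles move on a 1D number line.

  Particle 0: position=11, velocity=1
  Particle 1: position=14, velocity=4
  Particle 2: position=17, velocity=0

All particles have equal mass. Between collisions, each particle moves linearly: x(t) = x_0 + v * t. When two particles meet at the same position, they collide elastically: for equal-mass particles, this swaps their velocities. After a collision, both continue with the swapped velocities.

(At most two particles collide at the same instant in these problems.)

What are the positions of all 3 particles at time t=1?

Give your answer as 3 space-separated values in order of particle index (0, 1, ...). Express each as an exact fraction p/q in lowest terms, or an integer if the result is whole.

Collision at t=3/4: particles 1 and 2 swap velocities; positions: p0=47/4 p1=17 p2=17; velocities now: v0=1 v1=0 v2=4
Advance to t=1 (no further collisions before then); velocities: v0=1 v1=0 v2=4; positions = 12 17 18

Answer: 12 17 18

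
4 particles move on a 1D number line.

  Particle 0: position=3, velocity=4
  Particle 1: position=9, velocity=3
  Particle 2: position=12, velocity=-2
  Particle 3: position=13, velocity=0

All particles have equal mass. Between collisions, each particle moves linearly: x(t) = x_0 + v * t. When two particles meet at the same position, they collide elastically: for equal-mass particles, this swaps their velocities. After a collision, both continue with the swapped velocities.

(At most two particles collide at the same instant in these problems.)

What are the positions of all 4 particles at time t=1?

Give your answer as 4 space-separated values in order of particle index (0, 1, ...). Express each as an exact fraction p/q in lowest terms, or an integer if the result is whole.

Collision at t=3/5: particles 1 and 2 swap velocities; positions: p0=27/5 p1=54/5 p2=54/5 p3=13; velocities now: v0=4 v1=-2 v2=3 v3=0
Advance to t=1 (no further collisions before then); velocities: v0=4 v1=-2 v2=3 v3=0; positions = 7 10 12 13

Answer: 7 10 12 13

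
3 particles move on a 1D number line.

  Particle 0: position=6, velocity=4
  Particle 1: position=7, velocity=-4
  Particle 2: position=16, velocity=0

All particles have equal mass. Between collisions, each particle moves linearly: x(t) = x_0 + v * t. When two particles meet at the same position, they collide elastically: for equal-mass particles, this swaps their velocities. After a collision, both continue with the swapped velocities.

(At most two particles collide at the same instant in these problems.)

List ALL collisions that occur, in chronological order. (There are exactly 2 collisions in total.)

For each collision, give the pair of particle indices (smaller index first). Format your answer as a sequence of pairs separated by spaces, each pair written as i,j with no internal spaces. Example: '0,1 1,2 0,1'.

Answer: 0,1 1,2

Derivation:
Collision at t=1/8: particles 0 and 1 swap velocities; positions: p0=13/2 p1=13/2 p2=16; velocities now: v0=-4 v1=4 v2=0
Collision at t=5/2: particles 1 and 2 swap velocities; positions: p0=-3 p1=16 p2=16; velocities now: v0=-4 v1=0 v2=4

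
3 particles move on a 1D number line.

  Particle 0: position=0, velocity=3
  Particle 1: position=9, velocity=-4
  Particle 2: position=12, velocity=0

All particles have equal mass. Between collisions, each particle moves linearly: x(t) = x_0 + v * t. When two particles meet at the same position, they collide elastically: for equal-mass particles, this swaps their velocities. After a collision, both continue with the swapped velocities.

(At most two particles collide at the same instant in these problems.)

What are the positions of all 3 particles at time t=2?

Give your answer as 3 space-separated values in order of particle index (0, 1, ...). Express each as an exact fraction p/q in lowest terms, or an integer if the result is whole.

Answer: 1 6 12

Derivation:
Collision at t=9/7: particles 0 and 1 swap velocities; positions: p0=27/7 p1=27/7 p2=12; velocities now: v0=-4 v1=3 v2=0
Advance to t=2 (no further collisions before then); velocities: v0=-4 v1=3 v2=0; positions = 1 6 12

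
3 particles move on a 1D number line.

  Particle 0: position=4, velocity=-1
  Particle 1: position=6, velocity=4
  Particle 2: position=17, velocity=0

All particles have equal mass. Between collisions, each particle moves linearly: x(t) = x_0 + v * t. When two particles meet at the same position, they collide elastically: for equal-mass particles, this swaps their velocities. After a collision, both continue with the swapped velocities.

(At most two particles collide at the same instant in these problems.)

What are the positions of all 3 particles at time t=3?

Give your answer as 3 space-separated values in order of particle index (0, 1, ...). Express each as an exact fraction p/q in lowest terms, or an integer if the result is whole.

Collision at t=11/4: particles 1 and 2 swap velocities; positions: p0=5/4 p1=17 p2=17; velocities now: v0=-1 v1=0 v2=4
Advance to t=3 (no further collisions before then); velocities: v0=-1 v1=0 v2=4; positions = 1 17 18

Answer: 1 17 18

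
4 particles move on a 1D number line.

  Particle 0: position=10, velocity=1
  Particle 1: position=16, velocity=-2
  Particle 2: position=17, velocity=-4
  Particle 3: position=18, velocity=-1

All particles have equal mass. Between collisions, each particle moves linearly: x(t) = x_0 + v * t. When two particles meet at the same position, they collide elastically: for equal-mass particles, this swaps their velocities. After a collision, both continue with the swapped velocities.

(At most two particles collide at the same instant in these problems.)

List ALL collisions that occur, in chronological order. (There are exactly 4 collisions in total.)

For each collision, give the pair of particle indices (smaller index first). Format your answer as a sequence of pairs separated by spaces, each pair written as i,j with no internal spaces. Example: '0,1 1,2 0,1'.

Collision at t=1/2: particles 1 and 2 swap velocities; positions: p0=21/2 p1=15 p2=15 p3=35/2; velocities now: v0=1 v1=-4 v2=-2 v3=-1
Collision at t=7/5: particles 0 and 1 swap velocities; positions: p0=57/5 p1=57/5 p2=66/5 p3=83/5; velocities now: v0=-4 v1=1 v2=-2 v3=-1
Collision at t=2: particles 1 and 2 swap velocities; positions: p0=9 p1=12 p2=12 p3=16; velocities now: v0=-4 v1=-2 v2=1 v3=-1
Collision at t=4: particles 2 and 3 swap velocities; positions: p0=1 p1=8 p2=14 p3=14; velocities now: v0=-4 v1=-2 v2=-1 v3=1

Answer: 1,2 0,1 1,2 2,3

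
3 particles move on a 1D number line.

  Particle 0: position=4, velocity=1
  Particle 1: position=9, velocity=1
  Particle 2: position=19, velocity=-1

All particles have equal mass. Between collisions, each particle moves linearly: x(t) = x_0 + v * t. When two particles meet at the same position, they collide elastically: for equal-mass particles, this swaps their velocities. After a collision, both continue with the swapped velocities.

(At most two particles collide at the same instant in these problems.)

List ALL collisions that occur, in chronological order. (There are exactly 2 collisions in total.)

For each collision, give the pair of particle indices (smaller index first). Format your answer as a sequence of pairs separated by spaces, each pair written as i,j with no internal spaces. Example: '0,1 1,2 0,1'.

Collision at t=5: particles 1 and 2 swap velocities; positions: p0=9 p1=14 p2=14; velocities now: v0=1 v1=-1 v2=1
Collision at t=15/2: particles 0 and 1 swap velocities; positions: p0=23/2 p1=23/2 p2=33/2; velocities now: v0=-1 v1=1 v2=1

Answer: 1,2 0,1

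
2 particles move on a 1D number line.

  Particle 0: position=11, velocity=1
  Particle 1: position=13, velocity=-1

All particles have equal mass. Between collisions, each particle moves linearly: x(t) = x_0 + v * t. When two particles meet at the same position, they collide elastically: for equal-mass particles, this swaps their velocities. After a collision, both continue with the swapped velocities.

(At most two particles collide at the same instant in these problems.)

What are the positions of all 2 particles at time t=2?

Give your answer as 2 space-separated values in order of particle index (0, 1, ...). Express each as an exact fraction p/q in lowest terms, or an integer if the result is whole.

Collision at t=1: particles 0 and 1 swap velocities; positions: p0=12 p1=12; velocities now: v0=-1 v1=1
Advance to t=2 (no further collisions before then); velocities: v0=-1 v1=1; positions = 11 13

Answer: 11 13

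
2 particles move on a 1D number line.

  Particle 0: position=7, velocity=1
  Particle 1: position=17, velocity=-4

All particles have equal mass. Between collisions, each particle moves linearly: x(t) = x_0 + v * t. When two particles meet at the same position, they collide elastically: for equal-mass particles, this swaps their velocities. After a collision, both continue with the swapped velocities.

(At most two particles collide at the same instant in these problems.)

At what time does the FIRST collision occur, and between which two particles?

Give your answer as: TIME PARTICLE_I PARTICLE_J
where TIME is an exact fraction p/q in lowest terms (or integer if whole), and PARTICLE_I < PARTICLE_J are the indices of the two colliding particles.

Pair (0,1): pos 7,17 vel 1,-4 -> gap=10, closing at 5/unit, collide at t=2
Earliest collision: t=2 between 0 and 1

Answer: 2 0 1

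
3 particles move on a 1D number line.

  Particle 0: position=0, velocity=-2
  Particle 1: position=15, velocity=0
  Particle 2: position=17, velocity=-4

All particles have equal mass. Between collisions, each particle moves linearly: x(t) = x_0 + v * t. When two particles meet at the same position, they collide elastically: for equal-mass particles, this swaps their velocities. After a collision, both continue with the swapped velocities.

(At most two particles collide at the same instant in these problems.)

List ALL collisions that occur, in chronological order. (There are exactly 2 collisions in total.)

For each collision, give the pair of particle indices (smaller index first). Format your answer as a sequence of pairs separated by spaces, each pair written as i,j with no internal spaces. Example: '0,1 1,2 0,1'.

Collision at t=1/2: particles 1 and 2 swap velocities; positions: p0=-1 p1=15 p2=15; velocities now: v0=-2 v1=-4 v2=0
Collision at t=17/2: particles 0 and 1 swap velocities; positions: p0=-17 p1=-17 p2=15; velocities now: v0=-4 v1=-2 v2=0

Answer: 1,2 0,1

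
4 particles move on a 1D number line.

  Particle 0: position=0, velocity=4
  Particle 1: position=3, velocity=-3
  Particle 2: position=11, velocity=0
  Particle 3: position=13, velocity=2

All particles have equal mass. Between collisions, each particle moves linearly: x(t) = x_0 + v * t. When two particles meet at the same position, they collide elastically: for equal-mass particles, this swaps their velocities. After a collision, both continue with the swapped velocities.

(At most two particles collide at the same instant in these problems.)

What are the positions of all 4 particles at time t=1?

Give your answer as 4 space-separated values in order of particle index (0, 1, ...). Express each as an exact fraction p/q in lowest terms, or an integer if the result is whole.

Collision at t=3/7: particles 0 and 1 swap velocities; positions: p0=12/7 p1=12/7 p2=11 p3=97/7; velocities now: v0=-3 v1=4 v2=0 v3=2
Advance to t=1 (no further collisions before then); velocities: v0=-3 v1=4 v2=0 v3=2; positions = 0 4 11 15

Answer: 0 4 11 15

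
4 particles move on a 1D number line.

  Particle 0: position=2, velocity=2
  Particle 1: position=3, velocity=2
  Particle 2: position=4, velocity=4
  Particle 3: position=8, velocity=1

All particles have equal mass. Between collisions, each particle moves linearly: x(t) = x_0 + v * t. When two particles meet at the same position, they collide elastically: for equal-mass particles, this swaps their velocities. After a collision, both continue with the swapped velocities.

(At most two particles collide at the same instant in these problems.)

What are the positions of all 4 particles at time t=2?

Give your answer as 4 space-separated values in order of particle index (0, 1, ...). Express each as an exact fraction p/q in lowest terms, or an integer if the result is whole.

Collision at t=4/3: particles 2 and 3 swap velocities; positions: p0=14/3 p1=17/3 p2=28/3 p3=28/3; velocities now: v0=2 v1=2 v2=1 v3=4
Advance to t=2 (no further collisions before then); velocities: v0=2 v1=2 v2=1 v3=4; positions = 6 7 10 12

Answer: 6 7 10 12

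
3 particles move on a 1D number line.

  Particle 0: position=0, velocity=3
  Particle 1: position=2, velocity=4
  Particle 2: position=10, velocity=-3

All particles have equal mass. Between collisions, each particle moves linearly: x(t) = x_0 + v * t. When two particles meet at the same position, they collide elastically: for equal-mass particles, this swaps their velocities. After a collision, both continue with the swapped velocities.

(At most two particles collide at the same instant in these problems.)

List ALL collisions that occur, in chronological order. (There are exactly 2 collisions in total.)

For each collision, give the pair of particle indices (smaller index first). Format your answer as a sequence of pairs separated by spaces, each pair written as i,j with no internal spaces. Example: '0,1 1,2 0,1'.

Answer: 1,2 0,1

Derivation:
Collision at t=8/7: particles 1 and 2 swap velocities; positions: p0=24/7 p1=46/7 p2=46/7; velocities now: v0=3 v1=-3 v2=4
Collision at t=5/3: particles 0 and 1 swap velocities; positions: p0=5 p1=5 p2=26/3; velocities now: v0=-3 v1=3 v2=4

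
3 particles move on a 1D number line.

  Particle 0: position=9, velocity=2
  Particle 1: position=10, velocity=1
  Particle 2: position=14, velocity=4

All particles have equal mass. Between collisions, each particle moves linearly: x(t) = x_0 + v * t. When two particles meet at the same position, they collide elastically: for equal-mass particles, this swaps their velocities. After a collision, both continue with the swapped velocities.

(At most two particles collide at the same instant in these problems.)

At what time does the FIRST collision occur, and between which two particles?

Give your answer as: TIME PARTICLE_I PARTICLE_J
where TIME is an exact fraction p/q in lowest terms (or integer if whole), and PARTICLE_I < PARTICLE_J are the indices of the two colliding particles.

Pair (0,1): pos 9,10 vel 2,1 -> gap=1, closing at 1/unit, collide at t=1
Pair (1,2): pos 10,14 vel 1,4 -> not approaching (rel speed -3 <= 0)
Earliest collision: t=1 between 0 and 1

Answer: 1 0 1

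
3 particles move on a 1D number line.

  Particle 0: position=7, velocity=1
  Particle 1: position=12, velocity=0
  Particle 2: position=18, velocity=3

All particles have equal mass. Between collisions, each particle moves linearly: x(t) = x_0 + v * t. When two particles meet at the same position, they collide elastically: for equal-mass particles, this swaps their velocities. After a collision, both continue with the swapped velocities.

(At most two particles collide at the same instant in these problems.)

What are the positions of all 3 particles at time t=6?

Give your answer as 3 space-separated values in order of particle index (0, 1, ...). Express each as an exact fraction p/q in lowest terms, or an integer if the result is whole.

Answer: 12 13 36

Derivation:
Collision at t=5: particles 0 and 1 swap velocities; positions: p0=12 p1=12 p2=33; velocities now: v0=0 v1=1 v2=3
Advance to t=6 (no further collisions before then); velocities: v0=0 v1=1 v2=3; positions = 12 13 36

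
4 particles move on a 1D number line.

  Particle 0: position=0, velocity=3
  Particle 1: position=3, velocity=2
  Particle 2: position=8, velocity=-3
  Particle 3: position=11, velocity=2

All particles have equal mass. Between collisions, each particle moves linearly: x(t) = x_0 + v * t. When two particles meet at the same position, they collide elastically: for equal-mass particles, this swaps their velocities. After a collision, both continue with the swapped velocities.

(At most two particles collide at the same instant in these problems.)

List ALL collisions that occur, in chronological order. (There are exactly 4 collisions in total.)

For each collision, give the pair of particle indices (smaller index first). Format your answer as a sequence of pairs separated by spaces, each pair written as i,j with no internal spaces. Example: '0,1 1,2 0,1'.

Collision at t=1: particles 1 and 2 swap velocities; positions: p0=3 p1=5 p2=5 p3=13; velocities now: v0=3 v1=-3 v2=2 v3=2
Collision at t=4/3: particles 0 and 1 swap velocities; positions: p0=4 p1=4 p2=17/3 p3=41/3; velocities now: v0=-3 v1=3 v2=2 v3=2
Collision at t=3: particles 1 and 2 swap velocities; positions: p0=-1 p1=9 p2=9 p3=17; velocities now: v0=-3 v1=2 v2=3 v3=2
Collision at t=11: particles 2 and 3 swap velocities; positions: p0=-25 p1=25 p2=33 p3=33; velocities now: v0=-3 v1=2 v2=2 v3=3

Answer: 1,2 0,1 1,2 2,3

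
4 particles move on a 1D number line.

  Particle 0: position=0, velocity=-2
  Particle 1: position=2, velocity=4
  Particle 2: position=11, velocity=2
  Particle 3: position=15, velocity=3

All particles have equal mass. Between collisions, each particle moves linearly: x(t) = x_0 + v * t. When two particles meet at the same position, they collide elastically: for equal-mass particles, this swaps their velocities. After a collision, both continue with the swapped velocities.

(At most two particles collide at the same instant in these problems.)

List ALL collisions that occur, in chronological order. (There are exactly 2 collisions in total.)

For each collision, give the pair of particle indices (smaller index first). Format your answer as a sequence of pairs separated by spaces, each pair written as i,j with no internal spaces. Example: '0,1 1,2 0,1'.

Collision at t=9/2: particles 1 and 2 swap velocities; positions: p0=-9 p1=20 p2=20 p3=57/2; velocities now: v0=-2 v1=2 v2=4 v3=3
Collision at t=13: particles 2 and 3 swap velocities; positions: p0=-26 p1=37 p2=54 p3=54; velocities now: v0=-2 v1=2 v2=3 v3=4

Answer: 1,2 2,3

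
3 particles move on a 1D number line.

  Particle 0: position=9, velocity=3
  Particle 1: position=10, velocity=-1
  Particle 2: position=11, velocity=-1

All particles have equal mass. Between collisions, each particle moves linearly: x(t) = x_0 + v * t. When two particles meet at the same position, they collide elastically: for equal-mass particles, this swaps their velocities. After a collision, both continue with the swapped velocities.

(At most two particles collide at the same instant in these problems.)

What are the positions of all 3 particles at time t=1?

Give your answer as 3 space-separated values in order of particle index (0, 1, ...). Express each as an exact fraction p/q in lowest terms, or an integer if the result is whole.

Collision at t=1/4: particles 0 and 1 swap velocities; positions: p0=39/4 p1=39/4 p2=43/4; velocities now: v0=-1 v1=3 v2=-1
Collision at t=1/2: particles 1 and 2 swap velocities; positions: p0=19/2 p1=21/2 p2=21/2; velocities now: v0=-1 v1=-1 v2=3
Advance to t=1 (no further collisions before then); velocities: v0=-1 v1=-1 v2=3; positions = 9 10 12

Answer: 9 10 12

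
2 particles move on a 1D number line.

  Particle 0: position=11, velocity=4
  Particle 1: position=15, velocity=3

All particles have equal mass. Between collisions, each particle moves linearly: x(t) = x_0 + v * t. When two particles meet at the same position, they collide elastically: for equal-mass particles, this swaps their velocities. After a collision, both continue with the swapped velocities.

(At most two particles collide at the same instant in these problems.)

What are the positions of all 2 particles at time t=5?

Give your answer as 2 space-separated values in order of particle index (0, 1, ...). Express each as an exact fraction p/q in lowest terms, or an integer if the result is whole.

Collision at t=4: particles 0 and 1 swap velocities; positions: p0=27 p1=27; velocities now: v0=3 v1=4
Advance to t=5 (no further collisions before then); velocities: v0=3 v1=4; positions = 30 31

Answer: 30 31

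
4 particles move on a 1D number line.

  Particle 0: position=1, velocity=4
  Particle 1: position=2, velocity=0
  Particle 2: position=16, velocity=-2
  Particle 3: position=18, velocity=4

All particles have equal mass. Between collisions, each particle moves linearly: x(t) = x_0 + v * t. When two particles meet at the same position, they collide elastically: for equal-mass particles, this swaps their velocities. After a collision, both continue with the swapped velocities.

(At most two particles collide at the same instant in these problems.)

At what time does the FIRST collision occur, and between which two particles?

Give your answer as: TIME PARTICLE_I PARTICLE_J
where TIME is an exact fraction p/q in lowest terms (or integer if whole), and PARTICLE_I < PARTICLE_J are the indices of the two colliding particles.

Answer: 1/4 0 1

Derivation:
Pair (0,1): pos 1,2 vel 4,0 -> gap=1, closing at 4/unit, collide at t=1/4
Pair (1,2): pos 2,16 vel 0,-2 -> gap=14, closing at 2/unit, collide at t=7
Pair (2,3): pos 16,18 vel -2,4 -> not approaching (rel speed -6 <= 0)
Earliest collision: t=1/4 between 0 and 1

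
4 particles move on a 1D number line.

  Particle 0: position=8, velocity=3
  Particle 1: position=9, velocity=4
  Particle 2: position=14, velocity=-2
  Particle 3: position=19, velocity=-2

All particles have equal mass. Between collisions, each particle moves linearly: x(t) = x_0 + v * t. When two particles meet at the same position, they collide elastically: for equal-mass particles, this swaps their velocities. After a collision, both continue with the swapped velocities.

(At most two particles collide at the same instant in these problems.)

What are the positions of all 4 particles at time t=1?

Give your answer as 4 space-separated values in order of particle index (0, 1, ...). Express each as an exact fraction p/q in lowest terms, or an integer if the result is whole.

Answer: 11 12 13 17

Derivation:
Collision at t=5/6: particles 1 and 2 swap velocities; positions: p0=21/2 p1=37/3 p2=37/3 p3=52/3; velocities now: v0=3 v1=-2 v2=4 v3=-2
Advance to t=1 (no further collisions before then); velocities: v0=3 v1=-2 v2=4 v3=-2; positions = 11 12 13 17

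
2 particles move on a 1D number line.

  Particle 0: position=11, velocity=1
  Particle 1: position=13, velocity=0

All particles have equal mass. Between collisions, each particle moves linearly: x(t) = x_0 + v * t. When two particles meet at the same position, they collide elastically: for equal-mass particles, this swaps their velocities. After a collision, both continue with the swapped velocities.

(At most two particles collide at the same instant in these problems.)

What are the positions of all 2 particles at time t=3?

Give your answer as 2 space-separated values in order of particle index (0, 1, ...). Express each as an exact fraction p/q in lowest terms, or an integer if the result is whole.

Answer: 13 14

Derivation:
Collision at t=2: particles 0 and 1 swap velocities; positions: p0=13 p1=13; velocities now: v0=0 v1=1
Advance to t=3 (no further collisions before then); velocities: v0=0 v1=1; positions = 13 14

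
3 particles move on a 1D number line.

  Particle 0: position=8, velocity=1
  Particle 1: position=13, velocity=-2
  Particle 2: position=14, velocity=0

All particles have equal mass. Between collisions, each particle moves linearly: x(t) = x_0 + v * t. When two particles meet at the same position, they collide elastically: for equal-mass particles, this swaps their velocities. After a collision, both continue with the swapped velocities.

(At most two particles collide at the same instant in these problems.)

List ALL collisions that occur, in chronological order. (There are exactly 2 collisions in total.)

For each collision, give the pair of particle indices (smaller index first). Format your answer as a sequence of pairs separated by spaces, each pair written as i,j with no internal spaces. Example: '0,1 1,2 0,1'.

Collision at t=5/3: particles 0 and 1 swap velocities; positions: p0=29/3 p1=29/3 p2=14; velocities now: v0=-2 v1=1 v2=0
Collision at t=6: particles 1 and 2 swap velocities; positions: p0=1 p1=14 p2=14; velocities now: v0=-2 v1=0 v2=1

Answer: 0,1 1,2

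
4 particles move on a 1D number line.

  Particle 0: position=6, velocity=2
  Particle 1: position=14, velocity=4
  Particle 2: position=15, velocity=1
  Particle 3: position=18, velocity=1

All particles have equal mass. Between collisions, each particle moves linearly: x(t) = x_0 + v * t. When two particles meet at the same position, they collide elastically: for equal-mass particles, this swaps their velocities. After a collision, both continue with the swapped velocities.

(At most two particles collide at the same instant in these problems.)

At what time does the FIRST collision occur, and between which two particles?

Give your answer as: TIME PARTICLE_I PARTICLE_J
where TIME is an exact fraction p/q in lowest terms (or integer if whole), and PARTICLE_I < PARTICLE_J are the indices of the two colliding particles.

Answer: 1/3 1 2

Derivation:
Pair (0,1): pos 6,14 vel 2,4 -> not approaching (rel speed -2 <= 0)
Pair (1,2): pos 14,15 vel 4,1 -> gap=1, closing at 3/unit, collide at t=1/3
Pair (2,3): pos 15,18 vel 1,1 -> not approaching (rel speed 0 <= 0)
Earliest collision: t=1/3 between 1 and 2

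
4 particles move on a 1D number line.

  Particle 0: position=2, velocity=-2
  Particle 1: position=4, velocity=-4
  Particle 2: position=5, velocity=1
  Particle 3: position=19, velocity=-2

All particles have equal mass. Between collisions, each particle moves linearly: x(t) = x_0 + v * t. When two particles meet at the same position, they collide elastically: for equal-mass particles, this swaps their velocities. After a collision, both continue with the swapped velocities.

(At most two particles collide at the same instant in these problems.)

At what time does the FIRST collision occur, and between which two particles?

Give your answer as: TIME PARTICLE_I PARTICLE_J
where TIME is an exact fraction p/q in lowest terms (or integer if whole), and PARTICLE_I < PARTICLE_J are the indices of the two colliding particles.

Pair (0,1): pos 2,4 vel -2,-4 -> gap=2, closing at 2/unit, collide at t=1
Pair (1,2): pos 4,5 vel -4,1 -> not approaching (rel speed -5 <= 0)
Pair (2,3): pos 5,19 vel 1,-2 -> gap=14, closing at 3/unit, collide at t=14/3
Earliest collision: t=1 between 0 and 1

Answer: 1 0 1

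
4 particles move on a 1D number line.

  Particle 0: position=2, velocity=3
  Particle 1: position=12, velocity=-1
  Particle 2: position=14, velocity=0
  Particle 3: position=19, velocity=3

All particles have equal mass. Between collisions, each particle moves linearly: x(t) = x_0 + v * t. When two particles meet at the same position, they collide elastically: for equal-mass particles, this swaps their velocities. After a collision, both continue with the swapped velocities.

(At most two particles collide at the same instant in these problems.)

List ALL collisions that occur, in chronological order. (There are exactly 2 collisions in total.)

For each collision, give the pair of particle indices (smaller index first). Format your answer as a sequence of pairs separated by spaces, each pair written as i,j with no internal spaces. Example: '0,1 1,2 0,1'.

Answer: 0,1 1,2

Derivation:
Collision at t=5/2: particles 0 and 1 swap velocities; positions: p0=19/2 p1=19/2 p2=14 p3=53/2; velocities now: v0=-1 v1=3 v2=0 v3=3
Collision at t=4: particles 1 and 2 swap velocities; positions: p0=8 p1=14 p2=14 p3=31; velocities now: v0=-1 v1=0 v2=3 v3=3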